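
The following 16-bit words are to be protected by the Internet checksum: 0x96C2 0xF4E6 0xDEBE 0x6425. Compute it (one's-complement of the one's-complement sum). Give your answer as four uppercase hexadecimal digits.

3172

One's-complement addition (fold any carry out of bit 15 back into bit 0):
  0x96C2 + 0xF4E6 = 0x18BA8 → wrap carry → 0x8BA9
  0x8BA9 + 0xDEBE = 0x16A67 → wrap carry → 0x6A68
  0x6A68 + 0x6425 = 0x0CE8D
One's-complement sum = 0xCE8D.
Checksum = ~0xCE8D & 0xFFFF = 0x3172.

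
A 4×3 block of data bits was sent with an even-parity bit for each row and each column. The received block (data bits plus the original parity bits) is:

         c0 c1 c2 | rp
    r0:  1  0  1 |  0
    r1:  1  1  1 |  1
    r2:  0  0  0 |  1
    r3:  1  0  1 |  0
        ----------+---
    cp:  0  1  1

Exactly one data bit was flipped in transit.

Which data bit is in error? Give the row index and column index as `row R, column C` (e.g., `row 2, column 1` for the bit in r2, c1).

Recompute each row's even parity and compare to rp:
  r0: data parity 0, sent rp 0 → ok
  r1: data parity 1, sent rp 1 → ok
  r2: data parity 0, sent rp 1 → mismatch
  r3: data parity 0, sent rp 0 → ok
Recompute each column's even parity and compare to cp:
  c0: data parity 1, sent cp 0 → mismatch
  c1: data parity 1, sent cp 1 → ok
  c2: data parity 1, sent cp 1 → ok
Exactly one row (r2) and one column (c0) fail → the flipped bit is at their intersection.

row 2, column 0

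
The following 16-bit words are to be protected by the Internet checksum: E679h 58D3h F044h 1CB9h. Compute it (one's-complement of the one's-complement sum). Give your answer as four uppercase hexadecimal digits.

B3B4

One's-complement addition (fold any carry out of bit 15 back into bit 0):
  0xE679 + 0x58D3 = 0x13F4C → wrap carry → 0x3F4D
  0x3F4D + 0xF044 = 0x12F91 → wrap carry → 0x2F92
  0x2F92 + 0x1CB9 = 0x04C4B
One's-complement sum = 0x4C4B.
Checksum = ~0x4C4B & 0xFFFF = 0xB3B4.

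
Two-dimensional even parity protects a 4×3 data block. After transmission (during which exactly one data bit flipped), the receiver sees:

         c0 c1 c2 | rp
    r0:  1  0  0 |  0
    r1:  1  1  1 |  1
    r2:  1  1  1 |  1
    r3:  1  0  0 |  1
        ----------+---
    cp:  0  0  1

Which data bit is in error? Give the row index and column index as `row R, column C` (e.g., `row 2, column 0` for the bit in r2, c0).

Recompute each row's even parity and compare to rp:
  r0: data parity 1, sent rp 0 → mismatch
  r1: data parity 1, sent rp 1 → ok
  r2: data parity 1, sent rp 1 → ok
  r3: data parity 1, sent rp 1 → ok
Recompute each column's even parity and compare to cp:
  c0: data parity 0, sent cp 0 → ok
  c1: data parity 0, sent cp 0 → ok
  c2: data parity 0, sent cp 1 → mismatch
Exactly one row (r0) and one column (c2) fail → the flipped bit is at their intersection.

row 0, column 2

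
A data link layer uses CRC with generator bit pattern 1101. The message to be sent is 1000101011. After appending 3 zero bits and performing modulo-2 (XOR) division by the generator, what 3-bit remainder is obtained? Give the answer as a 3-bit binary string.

101

Append 3 zeros: 1000101011000. Divide by 1101 (XOR where the leading bit is 1):
  pos 0: 1000 XOR 1101 = 0101
  pos 1: 1011 XOR 1101 = 0110
  pos 2: 1100 XOR 1101 = 0001
  pos 5: 1101 XOR 1101 = 0000
  pos 9: 1000 XOR 1101 = 0101
Remainder (last 3 bits) = 101. This is the CRC / FCS.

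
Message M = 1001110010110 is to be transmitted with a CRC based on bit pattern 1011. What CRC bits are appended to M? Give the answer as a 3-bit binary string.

000

Append 3 zeros: 1001110010110000. Divide by 1011 (XOR where the leading bit is 1):
  pos 0: 1001 XOR 1011 = 0010
  pos 2: 1011 XOR 1011 = 0000
  pos 8: 1011 XOR 1011 = 0000
Remainder (last 3 bits) = 000. This is the CRC / FCS.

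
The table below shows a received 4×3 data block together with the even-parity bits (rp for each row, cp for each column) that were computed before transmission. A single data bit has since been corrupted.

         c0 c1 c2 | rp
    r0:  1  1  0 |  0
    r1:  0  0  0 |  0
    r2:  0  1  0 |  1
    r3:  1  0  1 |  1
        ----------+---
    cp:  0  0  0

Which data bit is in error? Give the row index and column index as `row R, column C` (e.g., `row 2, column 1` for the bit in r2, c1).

row 3, column 2

Recompute each row's even parity and compare to rp:
  r0: data parity 0, sent rp 0 → ok
  r1: data parity 0, sent rp 0 → ok
  r2: data parity 1, sent rp 1 → ok
  r3: data parity 0, sent rp 1 → mismatch
Recompute each column's even parity and compare to cp:
  c0: data parity 0, sent cp 0 → ok
  c1: data parity 0, sent cp 0 → ok
  c2: data parity 1, sent cp 0 → mismatch
Exactly one row (r3) and one column (c2) fail → the flipped bit is at their intersection.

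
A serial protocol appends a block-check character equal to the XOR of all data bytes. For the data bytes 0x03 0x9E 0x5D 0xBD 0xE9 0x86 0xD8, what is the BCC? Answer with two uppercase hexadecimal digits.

CA

XOR the bytes together:
  start with 0x03
  0x03 ⊕ 0x9E = 0x9D
  0x9D ⊕ 0x5D = 0xC0
  0xC0 ⊕ 0xBD = 0x7D
  0x7D ⊕ 0xE9 = 0x94
  0x94 ⊕ 0x86 = 0x12
  0x12 ⊕ 0xD8 = 0xCA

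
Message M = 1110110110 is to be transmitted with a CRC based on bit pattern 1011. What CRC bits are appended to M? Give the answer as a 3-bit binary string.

000

Append 3 zeros: 1110110110000. Divide by 1011 (XOR where the leading bit is 1):
  pos 0: 1110 XOR 1011 = 0101
  pos 1: 1011 XOR 1011 = 0000
  pos 5: 1011 XOR 1011 = 0000
Remainder (last 3 bits) = 000. This is the CRC / FCS.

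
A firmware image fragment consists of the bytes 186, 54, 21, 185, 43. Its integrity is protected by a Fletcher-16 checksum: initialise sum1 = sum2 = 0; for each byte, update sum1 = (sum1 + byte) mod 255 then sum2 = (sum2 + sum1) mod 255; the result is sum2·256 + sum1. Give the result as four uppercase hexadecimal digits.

5CEA

Running sums (mod 255):
  after byte 0 (186): sum1=186, sum2=186
  after byte 1 (54): sum1=240, sum2=171
  after byte 2 (21): sum1=6, sum2=177
  after byte 3 (185): sum1=191, sum2=113
  after byte 4 (43): sum1=234, sum2=92
Checksum = sum2·256 + sum1 = 92·256 + 234 = 23786 = 0x5CEA.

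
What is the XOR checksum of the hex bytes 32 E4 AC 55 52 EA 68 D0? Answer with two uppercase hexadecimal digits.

XOR the bytes together:
  start with 0x32
  0x32 ⊕ 0xE4 = 0xD6
  0xD6 ⊕ 0xAC = 0x7A
  0x7A ⊕ 0x55 = 0x2F
  0x2F ⊕ 0x52 = 0x7D
  0x7D ⊕ 0xEA = 0x97
  0x97 ⊕ 0x68 = 0xFF
  0xFF ⊕ 0xD0 = 0x2F

2F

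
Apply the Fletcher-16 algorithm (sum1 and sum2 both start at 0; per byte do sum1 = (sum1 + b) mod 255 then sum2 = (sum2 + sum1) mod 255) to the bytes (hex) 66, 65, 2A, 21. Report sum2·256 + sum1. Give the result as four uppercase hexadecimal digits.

3F17

Running sums (mod 255):
  after byte 0 (66): sum1=102, sum2=102
  after byte 1 (65): sum1=203, sum2=50
  after byte 2 (2A): sum1=245, sum2=40
  after byte 3 (21): sum1=23, sum2=63
Checksum = sum2·256 + sum1 = 63·256 + 23 = 16151 = 0x3F17.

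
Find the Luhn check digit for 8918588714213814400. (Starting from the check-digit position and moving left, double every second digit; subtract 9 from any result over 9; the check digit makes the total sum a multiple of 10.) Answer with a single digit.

Partial digits right→left: 0 0 4 4 1 8 3 1 2 4 1 7 8 8 5 8 1 9 8
Double every second digit counting from the check-digit position (so the 1st, 3rd, 5th, ... of the partial from the right).
  doubled (with −9 where >9): 0 8 2 6 4 2 7 1 2 7 → sum 39
  kept as-is: 0 4 8 1 4 7 8 8 9 → sum 49
Total = 39 + 49 = 88.
Check digit = (10 − (88 mod 10)) mod 10 = 2.

2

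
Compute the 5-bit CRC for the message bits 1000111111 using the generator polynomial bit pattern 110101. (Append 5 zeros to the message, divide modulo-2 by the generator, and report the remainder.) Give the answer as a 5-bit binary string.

10011

Append 5 zeros: 100011111100000. Divide by 110101 (XOR where the leading bit is 1):
  pos 0: 100011 XOR 110101 = 010110
  pos 1: 101101 XOR 110101 = 011000
  pos 2: 110001 XOR 110101 = 000100
  pos 5: 100110 XOR 110101 = 010011
  pos 6: 100110 XOR 110101 = 010011
  pos 7: 100110 XOR 110101 = 010011
  pos 8: 100110 XOR 110101 = 010011
  pos 9: 100110 XOR 110101 = 010011
Remainder (last 5 bits) = 10011. This is the CRC / FCS.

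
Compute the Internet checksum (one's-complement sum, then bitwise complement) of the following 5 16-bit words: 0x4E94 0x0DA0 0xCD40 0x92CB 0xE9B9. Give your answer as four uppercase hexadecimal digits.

5A05

One's-complement addition (fold any carry out of bit 15 back into bit 0):
  0x4E94 + 0x0DA0 = 0x05C34
  0x5C34 + 0xCD40 = 0x12974 → wrap carry → 0x2975
  0x2975 + 0x92CB = 0x0BC40
  0xBC40 + 0xE9B9 = 0x1A5F9 → wrap carry → 0xA5FA
One's-complement sum = 0xA5FA.
Checksum = ~0xA5FA & 0xFFFF = 0x5A05.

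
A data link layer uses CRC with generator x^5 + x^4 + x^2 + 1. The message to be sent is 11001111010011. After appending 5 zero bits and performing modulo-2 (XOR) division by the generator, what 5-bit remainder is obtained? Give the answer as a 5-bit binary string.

11010

Append 5 zeros: 1100111101001100000. Divide by 110101 (XOR where the leading bit is 1):
  pos 0: 110011 XOR 110101 = 000110
  pos 3: 110110 XOR 110101 = 000011
  pos 7: 111001 XOR 110101 = 001100
  pos 9: 110010 XOR 110101 = 000111
  pos 12: 111000 XOR 110101 = 001101
Remainder (last 5 bits) = 11010. This is the CRC / FCS.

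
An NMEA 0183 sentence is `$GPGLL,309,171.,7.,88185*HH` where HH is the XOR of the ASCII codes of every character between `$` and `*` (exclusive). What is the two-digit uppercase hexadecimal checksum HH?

XOR the ASCII codes of the payload characters:
  'G' = 0x47 → acc = 0x47
  'P' = 0x50 → acc = 0x17
  'G' = 0x47 → acc = 0x50
  'L' = 0x4C → acc = 0x1C
  'L' = 0x4C → acc = 0x50
  ',' = 0x2C → acc = 0x7C
  '3' = 0x33 → acc = 0x4F
  '0' = 0x30 → acc = 0x7F
  '9' = 0x39 → acc = 0x46
  ',' = 0x2C → acc = 0x6A
  '1' = 0x31 → acc = 0x5B
  '7' = 0x37 → acc = 0x6C
  '1' = 0x31 → acc = 0x5D
  '.' = 0x2E → acc = 0x73
  ',' = 0x2C → acc = 0x5F
  '7' = 0x37 → acc = 0x68
  '.' = 0x2E → acc = 0x46
  ',' = 0x2C → acc = 0x6A
  '8' = 0x38 → acc = 0x52
  '8' = 0x38 → acc = 0x6A
  '1' = 0x31 → acc = 0x5B
  '8' = 0x38 → acc = 0x63
  '5' = 0x35 → acc = 0x56
Checksum = 0x56.

56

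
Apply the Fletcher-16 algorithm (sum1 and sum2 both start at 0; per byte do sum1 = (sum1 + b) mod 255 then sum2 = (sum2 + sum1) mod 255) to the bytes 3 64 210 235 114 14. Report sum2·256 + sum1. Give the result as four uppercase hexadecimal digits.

Running sums (mod 255):
  after byte 0 (3): sum1=3, sum2=3
  after byte 1 (64): sum1=67, sum2=70
  after byte 2 (210): sum1=22, sum2=92
  after byte 3 (235): sum1=2, sum2=94
  after byte 4 (114): sum1=116, sum2=210
  after byte 5 (14): sum1=130, sum2=85
Checksum = sum2·256 + sum1 = 85·256 + 130 = 21890 = 0x5582.

5582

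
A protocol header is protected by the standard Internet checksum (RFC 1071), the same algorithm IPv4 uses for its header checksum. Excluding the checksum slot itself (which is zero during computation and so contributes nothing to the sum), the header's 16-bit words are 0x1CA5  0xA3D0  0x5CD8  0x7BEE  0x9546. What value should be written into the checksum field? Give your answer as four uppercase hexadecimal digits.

D17C

One's-complement addition (fold any carry out of bit 15 back into bit 0):
  0x1CA5 + 0xA3D0 = 0x0C075
  0xC075 + 0x5CD8 = 0x11D4D → wrap carry → 0x1D4E
  0x1D4E + 0x7BEE = 0x0993C
  0x993C + 0x9546 = 0x12E82 → wrap carry → 0x2E83
One's-complement sum = 0x2E83.
Checksum = ~0x2E83 & 0xFFFF = 0xD17C.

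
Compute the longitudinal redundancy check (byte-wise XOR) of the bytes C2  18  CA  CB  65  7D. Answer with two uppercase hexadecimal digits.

C3

XOR the bytes together:
  start with 0xC2
  0xC2 ⊕ 0x18 = 0xDA
  0xDA ⊕ 0xCA = 0x10
  0x10 ⊕ 0xCB = 0xDB
  0xDB ⊕ 0x65 = 0xBE
  0xBE ⊕ 0x7D = 0xC3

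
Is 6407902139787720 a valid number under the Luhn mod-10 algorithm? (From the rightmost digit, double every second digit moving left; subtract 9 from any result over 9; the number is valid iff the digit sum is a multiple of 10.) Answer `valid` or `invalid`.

invalid

From the right, keep odd positions and double even positions (subtract 9 from any doubled value over 9):
  doubled (positions 2,4,...): 4 5 5 6 4 9 0 3 → sum 36
  kept (positions 1,3,...): 0 7 8 9 1 0 7 4 → sum 36
Total = 72.
72 mod 10 = 2, so the number is invalid.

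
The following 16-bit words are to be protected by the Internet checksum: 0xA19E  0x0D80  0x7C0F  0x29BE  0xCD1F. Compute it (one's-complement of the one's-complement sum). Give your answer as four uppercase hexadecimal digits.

One's-complement addition (fold any carry out of bit 15 back into bit 0):
  0xA19E + 0x0D80 = 0x0AF1E
  0xAF1E + 0x7C0F = 0x12B2D → wrap carry → 0x2B2E
  0x2B2E + 0x29BE = 0x054EC
  0x54EC + 0xCD1F = 0x1220B → wrap carry → 0x220C
One's-complement sum = 0x220C.
Checksum = ~0x220C & 0xFFFF = 0xDDF3.

DDF3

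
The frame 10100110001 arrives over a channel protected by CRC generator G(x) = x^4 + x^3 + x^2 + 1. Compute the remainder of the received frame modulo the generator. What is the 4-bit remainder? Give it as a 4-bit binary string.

Modulo-2 division of 10100110001 by 11101:
  pos 0: 10100 XOR 11101 = 01001
  pos 1: 10011 XOR 11101 = 01110
  pos 2: 11101 XOR 11101 = 00000
Remainder = 0001 (nonzero — an error is detected).

0001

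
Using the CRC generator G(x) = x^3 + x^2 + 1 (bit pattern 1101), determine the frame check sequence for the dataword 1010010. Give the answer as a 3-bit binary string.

Append 3 zeros: 1010010000. Divide by 1101 (XOR where the leading bit is 1):
  pos 0: 1010 XOR 1101 = 0111
  pos 1: 1110 XOR 1101 = 0011
  pos 3: 1110 XOR 1101 = 0011
  pos 5: 1100 XOR 1101 = 0001
Remainder (last 3 bits) = 010. This is the CRC / FCS.

010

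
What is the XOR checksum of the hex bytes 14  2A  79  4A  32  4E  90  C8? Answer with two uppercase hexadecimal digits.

29

XOR the bytes together:
  start with 0x14
  0x14 ⊕ 0x2A = 0x3E
  0x3E ⊕ 0x79 = 0x47
  0x47 ⊕ 0x4A = 0x0D
  0x0D ⊕ 0x32 = 0x3F
  0x3F ⊕ 0x4E = 0x71
  0x71 ⊕ 0x90 = 0xE1
  0xE1 ⊕ 0xC8 = 0x29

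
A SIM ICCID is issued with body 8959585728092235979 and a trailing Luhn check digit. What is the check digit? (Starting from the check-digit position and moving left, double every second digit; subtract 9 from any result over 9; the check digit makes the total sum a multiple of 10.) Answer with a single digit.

Partial digits right→left: 9 7 9 5 3 2 2 9 0 8 2 7 5 8 5 9 5 9 8
Double every second digit counting from the check-digit position (so the 1st, 3rd, 5th, ... of the partial from the right).
  doubled (with −9 where >9): 9 9 6 4 0 4 1 1 1 7 → sum 42
  kept as-is: 7 5 2 9 8 7 8 9 9 → sum 64
Total = 42 + 64 = 106.
Check digit = (10 − (106 mod 10)) mod 10 = 4.

4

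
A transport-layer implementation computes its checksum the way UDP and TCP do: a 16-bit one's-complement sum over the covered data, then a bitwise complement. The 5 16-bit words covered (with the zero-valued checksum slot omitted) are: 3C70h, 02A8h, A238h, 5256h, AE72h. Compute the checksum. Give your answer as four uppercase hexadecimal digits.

One's-complement addition (fold any carry out of bit 15 back into bit 0):
  0x3C70 + 0x02A8 = 0x03F18
  0x3F18 + 0xA238 = 0x0E150
  0xE150 + 0x5256 = 0x133A6 → wrap carry → 0x33A7
  0x33A7 + 0xAE72 = 0x0E219
One's-complement sum = 0xE219.
Checksum = ~0xE219 & 0xFFFF = 0x1DE6.

1DE6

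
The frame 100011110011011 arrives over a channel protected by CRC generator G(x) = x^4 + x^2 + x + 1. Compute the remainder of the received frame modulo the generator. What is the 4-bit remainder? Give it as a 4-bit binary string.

0010

Modulo-2 division of 100011110011011 by 10111:
  pos 0: 10001 XOR 10111 = 00110
  pos 2: 11011 XOR 10111 = 01100
  pos 3: 11001 XOR 10111 = 01110
  pos 4: 11100 XOR 10111 = 01011
  pos 5: 10110 XOR 10111 = 00001
  pos 9: 11101 XOR 10111 = 01010
  pos 10: 10101 XOR 10111 = 00010
Remainder = 0010 (nonzero — an error is detected).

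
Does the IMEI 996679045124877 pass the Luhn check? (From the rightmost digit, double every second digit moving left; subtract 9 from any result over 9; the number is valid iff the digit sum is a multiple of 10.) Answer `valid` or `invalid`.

invalid

From the right, keep odd positions and double even positions (subtract 9 from any doubled value over 9):
  doubled (positions 2,4,...): 5 8 2 8 9 3 9 → sum 44
  kept (positions 1,3,...): 7 8 2 5 0 7 6 9 → sum 44
Total = 88.
88 mod 10 = 8, so the number is invalid.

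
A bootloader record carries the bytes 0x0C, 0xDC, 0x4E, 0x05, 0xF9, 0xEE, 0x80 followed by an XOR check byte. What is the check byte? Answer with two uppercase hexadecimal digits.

XOR the bytes together:
  start with 0x0C
  0x0C ⊕ 0xDC = 0xD0
  0xD0 ⊕ 0x4E = 0x9E
  0x9E ⊕ 0x05 = 0x9B
  0x9B ⊕ 0xF9 = 0x62
  0x62 ⊕ 0xEE = 0x8C
  0x8C ⊕ 0x80 = 0x0C

0C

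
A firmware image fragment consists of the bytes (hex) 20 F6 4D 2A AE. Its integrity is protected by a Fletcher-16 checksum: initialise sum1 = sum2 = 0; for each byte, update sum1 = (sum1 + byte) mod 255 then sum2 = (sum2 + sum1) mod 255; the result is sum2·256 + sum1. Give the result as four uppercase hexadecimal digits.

673D

Running sums (mod 255):
  after byte 0 (20): sum1=32, sum2=32
  after byte 1 (F6): sum1=23, sum2=55
  after byte 2 (4D): sum1=100, sum2=155
  after byte 3 (2A): sum1=142, sum2=42
  after byte 4 (AE): sum1=61, sum2=103
Checksum = sum2·256 + sum1 = 103·256 + 61 = 26429 = 0x673D.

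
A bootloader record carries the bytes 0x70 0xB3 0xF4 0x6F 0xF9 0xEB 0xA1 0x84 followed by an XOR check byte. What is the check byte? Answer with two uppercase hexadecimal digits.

6F

XOR the bytes together:
  start with 0x70
  0x70 ⊕ 0xB3 = 0xC3
  0xC3 ⊕ 0xF4 = 0x37
  0x37 ⊕ 0x6F = 0x58
  0x58 ⊕ 0xF9 = 0xA1
  0xA1 ⊕ 0xEB = 0x4A
  0x4A ⊕ 0xA1 = 0xEB
  0xEB ⊕ 0x84 = 0x6F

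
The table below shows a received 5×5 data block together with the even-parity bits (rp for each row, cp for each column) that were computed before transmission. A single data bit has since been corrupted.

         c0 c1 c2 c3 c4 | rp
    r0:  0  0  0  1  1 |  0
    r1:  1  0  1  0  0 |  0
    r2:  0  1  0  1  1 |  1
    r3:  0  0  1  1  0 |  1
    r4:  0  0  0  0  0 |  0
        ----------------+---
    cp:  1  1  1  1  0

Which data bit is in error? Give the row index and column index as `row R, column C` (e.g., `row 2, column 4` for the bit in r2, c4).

Recompute each row's even parity and compare to rp:
  r0: data parity 0, sent rp 0 → ok
  r1: data parity 0, sent rp 0 → ok
  r2: data parity 1, sent rp 1 → ok
  r3: data parity 0, sent rp 1 → mismatch
  r4: data parity 0, sent rp 0 → ok
Recompute each column's even parity and compare to cp:
  c0: data parity 1, sent cp 1 → ok
  c1: data parity 1, sent cp 1 → ok
  c2: data parity 0, sent cp 1 → mismatch
  c3: data parity 1, sent cp 1 → ok
  c4: data parity 0, sent cp 0 → ok
Exactly one row (r3) and one column (c2) fail → the flipped bit is at their intersection.

row 3, column 2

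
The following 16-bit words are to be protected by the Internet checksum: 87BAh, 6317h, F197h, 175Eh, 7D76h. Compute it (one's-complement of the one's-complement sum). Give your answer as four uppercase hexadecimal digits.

8EC1

One's-complement addition (fold any carry out of bit 15 back into bit 0):
  0x87BA + 0x6317 = 0x0EAD1
  0xEAD1 + 0xF197 = 0x1DC68 → wrap carry → 0xDC69
  0xDC69 + 0x175E = 0x0F3C7
  0xF3C7 + 0x7D76 = 0x1713D → wrap carry → 0x713E
One's-complement sum = 0x713E.
Checksum = ~0x713E & 0xFFFF = 0x8EC1.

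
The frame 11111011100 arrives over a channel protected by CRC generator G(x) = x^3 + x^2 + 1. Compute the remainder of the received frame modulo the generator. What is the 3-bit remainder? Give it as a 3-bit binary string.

010

Modulo-2 division of 11111011100 by 1101:
  pos 0: 1111 XOR 1101 = 0010
  pos 2: 1010 XOR 1101 = 0111
  pos 3: 1111 XOR 1101 = 0010
  pos 5: 1011 XOR 1101 = 0110
  pos 6: 1100 XOR 1101 = 0001
Remainder = 010 (nonzero — an error is detected).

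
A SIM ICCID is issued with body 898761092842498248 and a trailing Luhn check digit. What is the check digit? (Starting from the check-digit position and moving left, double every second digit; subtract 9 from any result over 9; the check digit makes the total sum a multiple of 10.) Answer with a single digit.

Partial digits right→left: 8 4 2 8 9 4 2 4 8 2 9 0 1 6 7 8 9 8
Double every second digit counting from the check-digit position (so the 1st, 3rd, 5th, ... of the partial from the right).
  doubled (with −9 where >9): 7 4 9 4 7 9 2 5 9 → sum 56
  kept as-is: 4 8 4 4 2 0 6 8 8 → sum 44
Total = 56 + 44 = 100.
Check digit = (10 − (100 mod 10)) mod 10 = 0.

0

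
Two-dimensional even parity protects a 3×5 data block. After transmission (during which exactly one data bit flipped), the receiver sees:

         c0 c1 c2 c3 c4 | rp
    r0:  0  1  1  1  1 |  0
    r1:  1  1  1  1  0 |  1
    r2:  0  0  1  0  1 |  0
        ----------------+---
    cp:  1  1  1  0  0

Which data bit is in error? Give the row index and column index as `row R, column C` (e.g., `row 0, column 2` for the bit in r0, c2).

Recompute each row's even parity and compare to rp:
  r0: data parity 0, sent rp 0 → ok
  r1: data parity 0, sent rp 1 → mismatch
  r2: data parity 0, sent rp 0 → ok
Recompute each column's even parity and compare to cp:
  c0: data parity 1, sent cp 1 → ok
  c1: data parity 0, sent cp 1 → mismatch
  c2: data parity 1, sent cp 1 → ok
  c3: data parity 0, sent cp 0 → ok
  c4: data parity 0, sent cp 0 → ok
Exactly one row (r1) and one column (c1) fail → the flipped bit is at their intersection.

row 1, column 1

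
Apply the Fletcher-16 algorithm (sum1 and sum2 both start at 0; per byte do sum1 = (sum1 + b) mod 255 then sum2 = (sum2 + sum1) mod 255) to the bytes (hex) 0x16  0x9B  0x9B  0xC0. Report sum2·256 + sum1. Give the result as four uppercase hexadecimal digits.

230E

Running sums (mod 255):
  after byte 0 (0x16): sum1=22, sum2=22
  after byte 1 (0x9B): sum1=177, sum2=199
  after byte 2 (0x9B): sum1=77, sum2=21
  after byte 3 (0xC0): sum1=14, sum2=35
Checksum = sum2·256 + sum1 = 35·256 + 14 = 8974 = 0x230E.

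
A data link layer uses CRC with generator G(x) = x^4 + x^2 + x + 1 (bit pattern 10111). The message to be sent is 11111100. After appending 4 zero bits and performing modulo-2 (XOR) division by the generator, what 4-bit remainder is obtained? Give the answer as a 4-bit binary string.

Append 4 zeros: 111111000000. Divide by 10111 (XOR where the leading bit is 1):
  pos 0: 11111 XOR 10111 = 01000
  pos 1: 10001 XOR 10111 = 00110
  pos 3: 11000 XOR 10111 = 01111
  pos 4: 11110 XOR 10111 = 01001
  pos 5: 10010 XOR 10111 = 00101
  pos 7: 10100 XOR 10111 = 00011
Remainder (last 4 bits) = 0011. This is the CRC / FCS.

0011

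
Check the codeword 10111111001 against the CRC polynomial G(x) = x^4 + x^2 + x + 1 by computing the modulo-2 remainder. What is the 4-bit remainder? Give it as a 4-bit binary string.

Modulo-2 division of 10111111001 by 10111:
  pos 0: 10111 XOR 10111 = 00000
  pos 5: 11100 XOR 10111 = 01011
  pos 6: 10111 XOR 10111 = 00000
Remainder = 0000 (zero — the frame passes the CRC check).

0000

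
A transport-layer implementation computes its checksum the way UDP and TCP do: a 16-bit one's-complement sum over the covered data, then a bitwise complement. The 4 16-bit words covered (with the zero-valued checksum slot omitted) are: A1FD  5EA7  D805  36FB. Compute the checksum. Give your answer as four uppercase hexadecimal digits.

One's-complement addition (fold any carry out of bit 15 back into bit 0):
  0xA1FD + 0x5EA7 = 0x100A4 → wrap carry → 0x00A5
  0x00A5 + 0xD805 = 0x0D8AA
  0xD8AA + 0x36FB = 0x10FA5 → wrap carry → 0x0FA6
One's-complement sum = 0x0FA6.
Checksum = ~0x0FA6 & 0xFFFF = 0xF059.

F059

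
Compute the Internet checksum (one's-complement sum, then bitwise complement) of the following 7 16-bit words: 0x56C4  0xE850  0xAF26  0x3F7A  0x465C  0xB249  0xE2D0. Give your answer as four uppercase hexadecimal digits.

One's-complement addition (fold any carry out of bit 15 back into bit 0):
  0x56C4 + 0xE850 = 0x13F14 → wrap carry → 0x3F15
  0x3F15 + 0xAF26 = 0x0EE3B
  0xEE3B + 0x3F7A = 0x12DB5 → wrap carry → 0x2DB6
  0x2DB6 + 0x465C = 0x07412
  0x7412 + 0xB249 = 0x1265B → wrap carry → 0x265C
  0x265C + 0xE2D0 = 0x1092C → wrap carry → 0x092D
One's-complement sum = 0x092D.
Checksum = ~0x092D & 0xFFFF = 0xF6D2.

F6D2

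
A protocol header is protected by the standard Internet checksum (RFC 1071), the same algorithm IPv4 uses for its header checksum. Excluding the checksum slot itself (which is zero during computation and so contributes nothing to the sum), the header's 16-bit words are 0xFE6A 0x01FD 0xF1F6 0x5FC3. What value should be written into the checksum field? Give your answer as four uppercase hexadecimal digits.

One's-complement addition (fold any carry out of bit 15 back into bit 0):
  0xFE6A + 0x01FD = 0x10067 → wrap carry → 0x0068
  0x0068 + 0xF1F6 = 0x0F25E
  0xF25E + 0x5FC3 = 0x15221 → wrap carry → 0x5222
One's-complement sum = 0x5222.
Checksum = ~0x5222 & 0xFFFF = 0xADDD.

ADDD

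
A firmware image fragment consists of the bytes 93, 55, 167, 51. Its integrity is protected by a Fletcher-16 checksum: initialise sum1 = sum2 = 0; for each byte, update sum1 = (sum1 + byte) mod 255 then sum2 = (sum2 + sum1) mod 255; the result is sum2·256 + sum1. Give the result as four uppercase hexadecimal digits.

Running sums (mod 255):
  after byte 0 (93): sum1=93, sum2=93
  after byte 1 (55): sum1=148, sum2=241
  after byte 2 (167): sum1=60, sum2=46
  after byte 3 (51): sum1=111, sum2=157
Checksum = sum2·256 + sum1 = 157·256 + 111 = 40303 = 0x9D6F.

9D6F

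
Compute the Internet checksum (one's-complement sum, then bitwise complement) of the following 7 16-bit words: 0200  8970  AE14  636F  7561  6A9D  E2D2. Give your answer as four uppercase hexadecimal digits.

A039

One's-complement addition (fold any carry out of bit 15 back into bit 0):
  0x0200 + 0x8970 = 0x08B70
  0x8B70 + 0xAE14 = 0x13984 → wrap carry → 0x3985
  0x3985 + 0x636F = 0x09CF4
  0x9CF4 + 0x7561 = 0x11255 → wrap carry → 0x1256
  0x1256 + 0x6A9D = 0x07CF3
  0x7CF3 + 0xE2D2 = 0x15FC5 → wrap carry → 0x5FC6
One's-complement sum = 0x5FC6.
Checksum = ~0x5FC6 & 0xFFFF = 0xA039.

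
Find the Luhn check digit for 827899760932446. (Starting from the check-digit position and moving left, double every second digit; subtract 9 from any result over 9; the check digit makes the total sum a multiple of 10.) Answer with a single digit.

Partial digits right→left: 6 4 4 2 3 9 0 6 7 9 9 8 7 2 8
Double every second digit counting from the check-digit position (so the 1st, 3rd, 5th, ... of the partial from the right).
  doubled (with −9 where >9): 3 8 6 0 5 9 5 7 → sum 43
  kept as-is: 4 2 9 6 9 8 2 → sum 40
Total = 43 + 40 = 83.
Check digit = (10 − (83 mod 10)) mod 10 = 7.

7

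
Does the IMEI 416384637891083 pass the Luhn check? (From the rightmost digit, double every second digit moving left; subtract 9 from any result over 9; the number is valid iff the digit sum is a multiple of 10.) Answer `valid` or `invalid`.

From the right, keep odd positions and double even positions (subtract 9 from any doubled value over 9):
  doubled (positions 2,4,...): 7 2 7 6 8 6 2 → sum 38
  kept (positions 1,3,...): 3 0 9 7 6 8 6 4 → sum 43
Total = 81.
81 mod 10 = 1, so the number is invalid.

invalid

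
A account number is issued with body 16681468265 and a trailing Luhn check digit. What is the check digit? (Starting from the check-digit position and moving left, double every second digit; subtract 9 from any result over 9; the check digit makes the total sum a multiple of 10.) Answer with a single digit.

Partial digits right→left: 5 6 2 8 6 4 1 8 6 6 1
Double every second digit counting from the check-digit position (so the 1st, 3rd, 5th, ... of the partial from the right).
  doubled (with −9 where >9): 1 4 3 2 3 2 → sum 15
  kept as-is: 6 8 4 8 6 → sum 32
Total = 15 + 32 = 47.
Check digit = (10 − (47 mod 10)) mod 10 = 3.

3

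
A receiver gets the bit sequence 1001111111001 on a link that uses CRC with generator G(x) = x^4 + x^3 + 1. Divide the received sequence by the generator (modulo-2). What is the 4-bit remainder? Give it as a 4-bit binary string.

1011

Modulo-2 division of 1001111111001 by 11001:
  pos 0: 10011 XOR 11001 = 01010
  pos 1: 10101 XOR 11001 = 01100
  pos 2: 11001 XOR 11001 = 00000
  pos 7: 11100 XOR 11001 = 00101
Remainder = 1011 (nonzero — an error is detected).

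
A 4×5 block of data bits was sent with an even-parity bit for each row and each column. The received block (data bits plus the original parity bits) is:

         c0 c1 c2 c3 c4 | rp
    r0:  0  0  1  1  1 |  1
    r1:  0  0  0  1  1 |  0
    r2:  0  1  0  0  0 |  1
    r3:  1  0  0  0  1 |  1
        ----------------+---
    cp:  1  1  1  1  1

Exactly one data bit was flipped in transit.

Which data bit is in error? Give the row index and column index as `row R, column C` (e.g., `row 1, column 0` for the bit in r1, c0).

row 3, column 3

Recompute each row's even parity and compare to rp:
  r0: data parity 1, sent rp 1 → ok
  r1: data parity 0, sent rp 0 → ok
  r2: data parity 1, sent rp 1 → ok
  r3: data parity 0, sent rp 1 → mismatch
Recompute each column's even parity and compare to cp:
  c0: data parity 1, sent cp 1 → ok
  c1: data parity 1, sent cp 1 → ok
  c2: data parity 1, sent cp 1 → ok
  c3: data parity 0, sent cp 1 → mismatch
  c4: data parity 1, sent cp 1 → ok
Exactly one row (r3) and one column (c3) fail → the flipped bit is at their intersection.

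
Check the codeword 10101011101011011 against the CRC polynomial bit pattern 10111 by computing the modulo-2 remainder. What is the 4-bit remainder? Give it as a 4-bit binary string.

Modulo-2 division of 10101011101011011 by 10111:
  pos 0: 10101 XOR 10111 = 00010
  pos 3: 10011 XOR 10111 = 00100
  pos 5: 10010 XOR 10111 = 00101
  pos 7: 10110 XOR 10111 = 00001
  pos 11: 11101 XOR 10111 = 01010
  pos 12: 10101 XOR 10111 = 00010
Remainder = 0010 (nonzero — an error is detected).

0010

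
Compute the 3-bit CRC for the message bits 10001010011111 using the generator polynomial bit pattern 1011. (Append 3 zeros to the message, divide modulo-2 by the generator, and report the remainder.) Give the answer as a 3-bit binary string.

110

Append 3 zeros: 10001010011111000. Divide by 1011 (XOR where the leading bit is 1):
  pos 0: 1000 XOR 1011 = 0011
  pos 2: 1110 XOR 1011 = 0101
  pos 3: 1011 XOR 1011 = 0000
  pos 9: 1111 XOR 1011 = 0100
  pos 10: 1001 XOR 1011 = 0010
  pos 12: 1000 XOR 1011 = 0011
Remainder (last 3 bits) = 110. This is the CRC / FCS.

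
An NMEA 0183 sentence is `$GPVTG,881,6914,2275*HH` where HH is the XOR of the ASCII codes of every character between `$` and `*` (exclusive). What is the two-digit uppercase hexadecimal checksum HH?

47

XOR the ASCII codes of the payload characters:
  'G' = 0x47 → acc = 0x47
  'P' = 0x50 → acc = 0x17
  'V' = 0x56 → acc = 0x41
  'T' = 0x54 → acc = 0x15
  'G' = 0x47 → acc = 0x52
  ',' = 0x2C → acc = 0x7E
  '8' = 0x38 → acc = 0x46
  '8' = 0x38 → acc = 0x7E
  '1' = 0x31 → acc = 0x4F
  ',' = 0x2C → acc = 0x63
  '6' = 0x36 → acc = 0x55
  '9' = 0x39 → acc = 0x6C
  '1' = 0x31 → acc = 0x5D
  '4' = 0x34 → acc = 0x69
  ',' = 0x2C → acc = 0x45
  '2' = 0x32 → acc = 0x77
  '2' = 0x32 → acc = 0x45
  '7' = 0x37 → acc = 0x72
  '5' = 0x35 → acc = 0x47
Checksum = 0x47.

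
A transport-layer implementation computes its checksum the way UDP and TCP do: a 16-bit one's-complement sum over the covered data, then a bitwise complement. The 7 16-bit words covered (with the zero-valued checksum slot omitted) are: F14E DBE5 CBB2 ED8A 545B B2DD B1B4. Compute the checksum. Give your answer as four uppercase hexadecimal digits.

C09F

One's-complement addition (fold any carry out of bit 15 back into bit 0):
  0xF14E + 0xDBE5 = 0x1CD33 → wrap carry → 0xCD34
  0xCD34 + 0xCBB2 = 0x198E6 → wrap carry → 0x98E7
  0x98E7 + 0xED8A = 0x18671 → wrap carry → 0x8672
  0x8672 + 0x545B = 0x0DACD
  0xDACD + 0xB2DD = 0x18DAA → wrap carry → 0x8DAB
  0x8DAB + 0xB1B4 = 0x13F5F → wrap carry → 0x3F60
One's-complement sum = 0x3F60.
Checksum = ~0x3F60 & 0xFFFF = 0xC09F.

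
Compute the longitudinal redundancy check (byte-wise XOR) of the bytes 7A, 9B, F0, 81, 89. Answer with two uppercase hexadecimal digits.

19

XOR the bytes together:
  start with 0x7A
  0x7A ⊕ 0x9B = 0xE1
  0xE1 ⊕ 0xF0 = 0x11
  0x11 ⊕ 0x81 = 0x90
  0x90 ⊕ 0x89 = 0x19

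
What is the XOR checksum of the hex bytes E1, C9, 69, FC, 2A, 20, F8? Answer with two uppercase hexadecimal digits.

4F

XOR the bytes together:
  start with 0xE1
  0xE1 ⊕ 0xC9 = 0x28
  0x28 ⊕ 0x69 = 0x41
  0x41 ⊕ 0xFC = 0xBD
  0xBD ⊕ 0x2A = 0x97
  0x97 ⊕ 0x20 = 0xB7
  0xB7 ⊕ 0xF8 = 0x4F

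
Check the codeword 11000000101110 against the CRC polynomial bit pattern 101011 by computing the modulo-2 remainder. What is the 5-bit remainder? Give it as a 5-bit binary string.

Modulo-2 division of 11000000101110 by 101011:
  pos 0: 110000 XOR 101011 = 011011
  pos 1: 110110 XOR 101011 = 011101
  pos 2: 111010 XOR 101011 = 010001
  pos 3: 100011 XOR 101011 = 001000
  pos 5: 100001 XOR 101011 = 001010
  pos 7: 101011 XOR 101011 = 000000
Remainder = 00000 (zero — the frame passes the CRC check).

00000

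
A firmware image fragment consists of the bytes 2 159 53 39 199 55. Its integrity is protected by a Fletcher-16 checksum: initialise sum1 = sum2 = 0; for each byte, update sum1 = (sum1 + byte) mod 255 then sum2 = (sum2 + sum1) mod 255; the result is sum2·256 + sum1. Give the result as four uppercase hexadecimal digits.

3BFC

Running sums (mod 255):
  after byte 0 (2): sum1=2, sum2=2
  after byte 1 (159): sum1=161, sum2=163
  after byte 2 (53): sum1=214, sum2=122
  after byte 3 (39): sum1=253, sum2=120
  after byte 4 (199): sum1=197, sum2=62
  after byte 5 (55): sum1=252, sum2=59
Checksum = sum2·256 + sum1 = 59·256 + 252 = 15356 = 0x3BFC.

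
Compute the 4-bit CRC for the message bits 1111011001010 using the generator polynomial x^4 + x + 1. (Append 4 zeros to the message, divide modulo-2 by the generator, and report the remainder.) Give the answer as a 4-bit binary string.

Append 4 zeros: 11110110010100000. Divide by 10011 (XOR where the leading bit is 1):
  pos 0: 11110 XOR 10011 = 01101
  pos 1: 11011 XOR 10011 = 01000
  pos 2: 10001 XOR 10011 = 00010
  pos 5: 10001 XOR 10011 = 00010
  pos 8: 10010 XOR 10011 = 00001
  pos 12: 10000 XOR 10011 = 00011
Remainder (last 4 bits) = 0011. This is the CRC / FCS.

0011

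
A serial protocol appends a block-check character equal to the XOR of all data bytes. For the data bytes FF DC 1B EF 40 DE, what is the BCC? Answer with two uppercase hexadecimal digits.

XOR the bytes together:
  start with 0xFF
  0xFF ⊕ 0xDC = 0x23
  0x23 ⊕ 0x1B = 0x38
  0x38 ⊕ 0xEF = 0xD7
  0xD7 ⊕ 0x40 = 0x97
  0x97 ⊕ 0xDE = 0x49

49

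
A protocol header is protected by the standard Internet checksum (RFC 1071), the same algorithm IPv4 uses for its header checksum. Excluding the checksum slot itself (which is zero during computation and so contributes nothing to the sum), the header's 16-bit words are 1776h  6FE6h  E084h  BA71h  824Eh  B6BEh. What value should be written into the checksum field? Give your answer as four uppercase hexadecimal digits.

A49F

One's-complement addition (fold any carry out of bit 15 back into bit 0):
  0x1776 + 0x6FE6 = 0x0875C
  0x875C + 0xE084 = 0x167E0 → wrap carry → 0x67E1
  0x67E1 + 0xBA71 = 0x12252 → wrap carry → 0x2253
  0x2253 + 0x824E = 0x0A4A1
  0xA4A1 + 0xB6BE = 0x15B5F → wrap carry → 0x5B60
One's-complement sum = 0x5B60.
Checksum = ~0x5B60 & 0xFFFF = 0xA49F.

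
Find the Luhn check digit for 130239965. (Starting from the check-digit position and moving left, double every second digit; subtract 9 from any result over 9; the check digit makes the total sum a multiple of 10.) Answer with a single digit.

2

Partial digits right→left: 5 6 9 9 3 2 0 3 1
Double every second digit counting from the check-digit position (so the 1st, 3rd, 5th, ... of the partial from the right).
  doubled (with −9 where >9): 1 9 6 0 2 → sum 18
  kept as-is: 6 9 2 3 → sum 20
Total = 18 + 20 = 38.
Check digit = (10 − (38 mod 10)) mod 10 = 2.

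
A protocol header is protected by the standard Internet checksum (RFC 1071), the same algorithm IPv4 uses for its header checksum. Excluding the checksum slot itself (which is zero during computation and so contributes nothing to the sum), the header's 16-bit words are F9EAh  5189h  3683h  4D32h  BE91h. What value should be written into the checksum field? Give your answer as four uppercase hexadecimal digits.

7244

One's-complement addition (fold any carry out of bit 15 back into bit 0):
  0xF9EA + 0x5189 = 0x14B73 → wrap carry → 0x4B74
  0x4B74 + 0x3683 = 0x081F7
  0x81F7 + 0x4D32 = 0x0CF29
  0xCF29 + 0xBE91 = 0x18DBA → wrap carry → 0x8DBB
One's-complement sum = 0x8DBB.
Checksum = ~0x8DBB & 0xFFFF = 0x7244.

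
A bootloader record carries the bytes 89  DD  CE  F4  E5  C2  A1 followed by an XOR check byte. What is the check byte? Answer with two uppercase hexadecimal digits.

XOR the bytes together:
  start with 0x89
  0x89 ⊕ 0xDD = 0x54
  0x54 ⊕ 0xCE = 0x9A
  0x9A ⊕ 0xF4 = 0x6E
  0x6E ⊕ 0xE5 = 0x8B
  0x8B ⊕ 0xC2 = 0x49
  0x49 ⊕ 0xA1 = 0xE8

E8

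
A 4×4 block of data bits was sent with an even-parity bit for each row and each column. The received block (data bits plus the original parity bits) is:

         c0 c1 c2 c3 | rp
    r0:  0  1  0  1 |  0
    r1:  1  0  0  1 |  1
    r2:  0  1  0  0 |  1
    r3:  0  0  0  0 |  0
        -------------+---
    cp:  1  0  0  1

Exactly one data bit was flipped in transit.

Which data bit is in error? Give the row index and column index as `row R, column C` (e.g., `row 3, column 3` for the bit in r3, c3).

row 1, column 3

Recompute each row's even parity and compare to rp:
  r0: data parity 0, sent rp 0 → ok
  r1: data parity 0, sent rp 1 → mismatch
  r2: data parity 1, sent rp 1 → ok
  r3: data parity 0, sent rp 0 → ok
Recompute each column's even parity and compare to cp:
  c0: data parity 1, sent cp 1 → ok
  c1: data parity 0, sent cp 0 → ok
  c2: data parity 0, sent cp 0 → ok
  c3: data parity 0, sent cp 1 → mismatch
Exactly one row (r1) and one column (c3) fail → the flipped bit is at their intersection.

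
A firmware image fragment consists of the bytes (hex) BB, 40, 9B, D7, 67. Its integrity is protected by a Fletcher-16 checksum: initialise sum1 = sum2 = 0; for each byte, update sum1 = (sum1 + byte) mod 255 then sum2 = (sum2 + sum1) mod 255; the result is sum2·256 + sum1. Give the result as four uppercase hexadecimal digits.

Running sums (mod 255):
  after byte 0 (BB): sum1=187, sum2=187
  after byte 1 (40): sum1=251, sum2=183
  after byte 2 (9B): sum1=151, sum2=79
  after byte 3 (D7): sum1=111, sum2=190
  after byte 4 (67): sum1=214, sum2=149
Checksum = sum2·256 + sum1 = 149·256 + 214 = 38358 = 0x95D6.

95D6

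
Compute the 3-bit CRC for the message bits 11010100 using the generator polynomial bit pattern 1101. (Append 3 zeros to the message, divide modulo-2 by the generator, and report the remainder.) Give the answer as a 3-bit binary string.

Append 3 zeros: 11010100000. Divide by 1101 (XOR where the leading bit is 1):
  pos 0: 1101 XOR 1101 = 0000
  pos 5: 1000 XOR 1101 = 0101
  pos 6: 1010 XOR 1101 = 0111
  pos 7: 1110 XOR 1101 = 0011
Remainder (last 3 bits) = 011. This is the CRC / FCS.

011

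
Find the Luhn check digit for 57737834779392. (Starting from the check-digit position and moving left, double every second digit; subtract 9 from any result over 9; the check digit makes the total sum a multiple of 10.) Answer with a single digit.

Partial digits right→left: 2 9 3 9 7 7 4 3 8 7 3 7 7 5
Double every second digit counting from the check-digit position (so the 1st, 3rd, 5th, ... of the partial from the right).
  doubled (with −9 where >9): 4 6 5 8 7 6 5 → sum 41
  kept as-is: 9 9 7 3 7 7 5 → sum 47
Total = 41 + 47 = 88.
Check digit = (10 − (88 mod 10)) mod 10 = 2.

2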